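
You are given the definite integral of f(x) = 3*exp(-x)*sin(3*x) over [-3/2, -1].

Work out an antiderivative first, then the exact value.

Since d/dx undoes antidifferentiation here, F'(x) = f(x) is required of F(x).
F(x) = 3*(-sin(3*x) - 3*cos(3*x))*exp(-x)/10 is an antiderivative of f.
Check: d/dx[3*(-sin(3*x) - 3*cos(3*x))*exp(-x)/10] = 3*exp(-x)*sin(3*x) = f(x).
F(-1) = 3*exp(1)*sin(3)/10 - 9*exp(1)*cos(3)/10; F(-3/2) = 3*exp(3/2)*sin(9/2)/10 - 9*exp(3/2)*cos(9/2)/10.
Integral = F(-1) - F(-3/2) = 9*exp(3/2)*cos(9/2)/10 + 3*exp(1)*sin(3)/10 - 3*exp(3/2)*sin(9/2)/10 - 9*exp(1)*cos(3)/10.

Antiderivative: F(x) = 3*(-sin(3*x) - 3*cos(3*x))*exp(-x)/10; value = 9*exp(3/2)*cos(9/2)/10 + 3*exp(1)*sin(3)/10 - 3*exp(3/2)*sin(9/2)/10 - 9*exp(1)*cos(3)/10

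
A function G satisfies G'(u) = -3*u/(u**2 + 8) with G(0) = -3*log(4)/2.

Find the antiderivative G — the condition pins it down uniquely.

G(u) = -3*log(u**2/2 + 4)/2

The substitution w = u**2/2 + 4 works: G'(u) is exactly (dG/dw)*(dw/du) for that inner function.
A general antiderivative is -3*log(u**2/2 + 4)/2 + C.
The condition gives C = -3*log(4)/2 - (-3*log(4)/2) = 0.
So G(u) = -3*log(u**2/2 + 4)/2.
Check: d/du[-3*log(u**2/2 + 4)/2] = -3*u/(u**2 + 8) = G'(u).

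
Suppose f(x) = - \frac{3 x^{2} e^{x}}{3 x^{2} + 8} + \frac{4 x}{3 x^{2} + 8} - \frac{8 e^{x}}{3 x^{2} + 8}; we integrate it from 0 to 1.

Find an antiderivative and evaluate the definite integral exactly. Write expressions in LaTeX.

Antiderivative: F(x) = \frac{- 3 e^{x} + 2 \log{\left(\frac{3 x^{2}}{2} + 4 \right)}}{3}; value = - e - \frac{2 \log{\left(4 \right)}}{3} + 1 + \frac{2 \log{\left(\frac{11}{2} \right)}}{3}

Integrate term by term and add the pieces.
F(x) = \frac{- 3 e^{x} + 2 \log{\left(\frac{3 x^{2}}{2} + 4 \right)}}{3} is an antiderivative of f.
Check: d/dx[\frac{- 3 e^{x} + 2 \log{\left(\frac{3 x^{2}}{2} + 4 \right)}}{3}] = \frac{- 3 x^{2} e^{x} + 4 x - 8 e^{x}}{3 x^{2} + 8}, which equals f(x).
F(1) = - e + \frac{2 \log{\left(\frac{11}{2} \right)}}{3}; F(0) = -1 + \frac{2 \log{\left(4 \right)}}{3}.
Integral = F(1) - F(0) = - e - \frac{2 \log{\left(4 \right)}}{3} + 1 + \frac{2 \log{\left(\frac{11}{2} \right)}}{3}.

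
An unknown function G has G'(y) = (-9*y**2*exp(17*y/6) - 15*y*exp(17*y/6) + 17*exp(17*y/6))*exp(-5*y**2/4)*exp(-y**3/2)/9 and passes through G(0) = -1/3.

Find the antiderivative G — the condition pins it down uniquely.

G'(y) has the shape u'v + uv' for u = 2*exp(3*y/2)/3 and v = exp(-y**3/2 - 5*y**2/4 + 4*y/3) — it is the derivative of the product u*v.
A general antiderivative is 2*exp(3*y/2)*exp(-y**3/2 - 5*y**2/4 + 4*y/3)/3 + C.
The condition gives C = -1/3 - (2/3) = -1.
So G(y) = 2*exp(17*y/6)*exp(-5*y**2/4)*exp(-y**3/2)/3 - 1.
Check: d/dy[2*exp(17*y/6)*exp(-5*y**2/4)*exp(-y**3/2)/3 - 1] = (-9*y**2*exp(17*y/6) - 15*y*exp(17*y/6) + 17*exp(17*y/6))*exp(-5*y**2/4)*exp(-y**3/2)/9 = G'(y).

G(y) = 2*exp(17*y/6)*exp(-5*y**2/4)*exp(-y**3/2)/3 - 1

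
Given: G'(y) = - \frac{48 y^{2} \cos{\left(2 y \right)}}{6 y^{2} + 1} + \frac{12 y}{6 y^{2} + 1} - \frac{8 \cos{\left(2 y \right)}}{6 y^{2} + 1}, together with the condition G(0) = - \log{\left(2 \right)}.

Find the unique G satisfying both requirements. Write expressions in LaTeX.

G(y) = \log{\left(3 y^{2} + \frac{1}{2} \right)} - 4 \sin{\left(2 y \right)}

Integrate term by term and add the pieces.
A general antiderivative is \log{\left(3 y^{2} + \frac{1}{2} \right)} - 4 \sin{\left(2 y \right)} + C.
The condition gives C = - \log{\left(2 \right)} - (- \log{\left(2 \right)}) = 0.
So G(y) = \log{\left(3 y^{2} + \frac{1}{2} \right)} - 4 \sin{\left(2 y \right)}.
Check: d/dy[\log{\left(3 y^{2} + \frac{1}{2} \right)} - 4 \sin{\left(2 y \right)}] = \frac{- 48 y^{2} \cos{\left(2 y \right)} + 12 y - 8 \cos{\left(2 y \right)}}{6 y^{2} + 1}, which equals G'(y).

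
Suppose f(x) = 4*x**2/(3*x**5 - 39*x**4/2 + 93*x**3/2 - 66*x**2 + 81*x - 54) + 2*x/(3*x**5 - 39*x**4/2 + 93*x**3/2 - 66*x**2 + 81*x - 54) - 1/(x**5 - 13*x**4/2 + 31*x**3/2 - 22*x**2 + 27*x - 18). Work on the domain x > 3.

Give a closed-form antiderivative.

An antiderivative is F(x) = (2652*log(x - 3) - 6358*log(x - 2) + 3168*log(x - 3/2) + 269*log(x**2 + 2) + 4*sqrt(2)*atan(sqrt(2)*x/2))/3366.

The denominator factors as 3*(x - 3)*(x - 2)*(2*x - 3)*(x**2 + 2); partial fractions split f into directly integrable pieces: (269*x + 4)/(1683*(x**2 + 2)) + 32/(17*(2*x - 3)) - 17/(9*(x - 2)) + 26/(33*(x - 3)).
Check: d/dx[(2652*log(x - 3) - 6358*log(x - 2) + 3168*log(x - 3/2) + 269*log(x**2 + 2) + 4*sqrt(2)*atan(sqrt(2)*x/2))/3366] = (8*x**2 + 4*x - 6)/(6*x**5 - 39*x**4 + 93*x**3 - 132*x**2 + 162*x - 108), which equals f(x).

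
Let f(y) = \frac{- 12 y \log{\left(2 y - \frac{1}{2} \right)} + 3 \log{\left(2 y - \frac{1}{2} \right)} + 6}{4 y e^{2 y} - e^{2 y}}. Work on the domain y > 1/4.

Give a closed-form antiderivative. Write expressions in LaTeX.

Recognize the product-rule pattern: f = u'v + uv' with u = \frac{3 e^{- 2 y}}{2}, v = \log{\left(2 y - \frac{1}{2} \right)}, so integration by parts undoes it.
Check: d/dy[\frac{3 e^{- 2 y} \log{\left(2 y - \frac{1}{2} \right)}}{2}] = \frac{- 12 y \log{\left(2 y - \frac{1}{2} \right)} + 3 \log{\left(2 y - \frac{1}{2} \right)} + 6}{4 y e^{2 y} - e^{2 y}} = f(y).

An antiderivative is F(y) = \frac{3 e^{- 2 y} \log{\left(2 y - \frac{1}{2} \right)}}{2}.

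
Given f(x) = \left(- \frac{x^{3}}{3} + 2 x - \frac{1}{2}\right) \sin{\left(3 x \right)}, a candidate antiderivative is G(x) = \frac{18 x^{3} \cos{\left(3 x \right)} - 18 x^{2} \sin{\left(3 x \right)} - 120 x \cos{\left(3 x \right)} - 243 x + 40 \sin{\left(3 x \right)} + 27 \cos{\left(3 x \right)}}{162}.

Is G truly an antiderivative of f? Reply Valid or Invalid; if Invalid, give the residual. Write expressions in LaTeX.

d/dx[G] = - \frac{x^{3} \sin{\left(3 x \right)}}{3} + 2 x \sin{\left(3 x \right)} - \frac{\sin{\left(3 x \right)}}{2} - \frac{3}{2}
d/dx[G] - f(x) = - \frac{3}{2} != 0.

Invalid: d/dx[G] - f = - \frac{3}{2}, which is not 0.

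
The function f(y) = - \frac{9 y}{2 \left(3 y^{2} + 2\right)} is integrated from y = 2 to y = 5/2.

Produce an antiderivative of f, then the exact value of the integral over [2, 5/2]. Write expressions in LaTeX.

Antiderivative: F(y) = - \frac{3 \log{\left(2 y^{2} + \frac{4}{3} \right)}}{4}; value = - \frac{3 \log{\left(\frac{83}{6} \right)}}{4} + \frac{3 \log{\left(\frac{28}{3} \right)}}{4}

f matches the chain-rule pattern g'(h)*h' with inner function h(y) = 2 y^{2} + \frac{4}{3}; substituting u = h(y) collapses the integral.
F(y) = - \frac{3 \log{\left(2 y^{2} + \frac{4}{3} \right)}}{4} is an antiderivative of f.
Check: d/dy[- \frac{3 \log{\left(2 y^{2} + \frac{4}{3} \right)}}{4}] = - \frac{9 y}{6 y^{2} + 4}, which equals f(y).
F(5/2) = - \frac{3 \log{\left(\frac{83}{6} \right)}}{4}; F(2) = - \frac{3 \log{\left(\frac{28}{3} \right)}}{4}.
Integral = F(5/2) - F(2) = - \frac{3 \log{\left(\frac{83}{6} \right)}}{4} + \frac{3 \log{\left(\frac{28}{3} \right)}}{4}.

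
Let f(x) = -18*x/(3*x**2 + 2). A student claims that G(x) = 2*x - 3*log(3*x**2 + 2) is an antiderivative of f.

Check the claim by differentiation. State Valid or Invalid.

d/dx[G] = (6*x**2 - 18*x + 4)/(3*x**2 + 2)
d/dx[G] - f(x) = 2 != 0.

Invalid: d/dx[G] - f = 2, which is not 0.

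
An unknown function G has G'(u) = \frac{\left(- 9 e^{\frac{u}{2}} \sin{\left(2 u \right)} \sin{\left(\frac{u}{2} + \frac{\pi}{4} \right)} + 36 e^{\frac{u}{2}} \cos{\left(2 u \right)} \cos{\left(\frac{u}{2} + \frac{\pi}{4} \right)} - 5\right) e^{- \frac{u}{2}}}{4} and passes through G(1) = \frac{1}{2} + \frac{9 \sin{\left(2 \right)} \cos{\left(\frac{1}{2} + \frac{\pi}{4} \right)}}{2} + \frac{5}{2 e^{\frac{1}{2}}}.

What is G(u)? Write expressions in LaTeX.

The proposed G(u) is checked by its d/du: the result must match the given G'(u).
A general antiderivative is \frac{9 \sin{\left(2 u \right)} \cos{\left(\frac{u}{2} + \frac{\pi}{4} \right)}}{2} + \frac{5 e^{- \frac{u}{2}}}{2} + C.
The condition gives C = \frac{1}{2} + \frac{9 \sin{\left(2 \right)} \cos{\left(\frac{1}{2} + \frac{\pi}{4} \right)}}{2} + \frac{5}{2 e^{\frac{1}{2}}} - (\frac{9 \sin{\left(2 \right)} \cos{\left(\frac{1}{2} + \frac{\pi}{4} \right)}}{2} + \frac{5}{2 e^{\frac{1}{2}}}) = \frac{1}{2}.
So G(u) = \frac{9 \sin{\left(2 u \right)} \cos{\left(\frac{u}{2} + \frac{\pi}{4} \right)}}{2} + \frac{1}{2} + \frac{5 e^{- \frac{u}{2}}}{2}.
Check: d/du[\frac{9 \sin{\left(2 u \right)} \cos{\left(\frac{u}{2} + \frac{\pi}{4} \right)}}{2} + \frac{1}{2} + \frac{5 e^{- \frac{u}{2}}}{2}] = \frac{\left(- 9 e^{\frac{u}{2}} \sin{\left(2 u \right)} \sin{\left(\frac{u}{2} + \frac{\pi}{4} \right)} + 36 e^{\frac{u}{2}} \cos{\left(2 u \right)} \cos{\left(\frac{u}{2} + \frac{\pi}{4} \right)} - 5\right) e^{- \frac{u}{2}}}{4} = G'(u).

G(u) = \frac{9 \sin{\left(2 u \right)} \cos{\left(\frac{u}{2} + \frac{\pi}{4} \right)}}{2} + \frac{1}{2} + \frac{5 e^{- \frac{u}{2}}}{2}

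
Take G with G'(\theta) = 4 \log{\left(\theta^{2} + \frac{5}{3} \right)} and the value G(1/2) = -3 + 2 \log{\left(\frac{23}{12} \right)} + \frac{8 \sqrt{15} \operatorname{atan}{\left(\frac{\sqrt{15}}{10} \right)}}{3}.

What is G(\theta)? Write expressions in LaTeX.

Any candidate G(\theta) must reproduce the stated G'(\theta) exactly.
A general antiderivative is 4 \theta \log{\left(\theta^{2} + \frac{5}{3} \right)} - 8 \theta + \frac{8 \sqrt{15} \operatorname{atan}{\left(\frac{\sqrt{15} \theta}{5} \right)}}{3} + C.
The condition gives C = -3 + 2 \log{\left(\frac{23}{12} \right)} + \frac{8 \sqrt{15} \operatorname{atan}{\left(\frac{\sqrt{15}}{10} \right)}}{3} - (-4 + 2 \log{\left(\frac{23}{12} \right)} + \frac{8 \sqrt{15} \operatorname{atan}{\left(\frac{\sqrt{15}}{10} \right)}}{3}) = 1.
So G(\theta) = 4 \theta \log{\left(\theta^{2} + \frac{5}{3} \right)} - 8 \theta + \frac{8 \sqrt{15} \operatorname{atan}{\left(\frac{\sqrt{15} \theta}{5} \right)}}{3} + 1.
Check: d/d\theta[4 \theta \log{\left(\theta^{2} + \frac{5}{3} \right)} - 8 \theta + \frac{8 \sqrt{15} \operatorname{atan}{\left(\frac{\sqrt{15} \theta}{5} \right)}}{3} + 1] = 4 \log{\left(\theta^{2} + \frac{5}{3} \right)} = G'(\theta).

G(\theta) = 4 \theta \log{\left(\theta^{2} + \frac{5}{3} \right)} - 8 \theta + \frac{8 \sqrt{15} \operatorname{atan}{\left(\frac{\sqrt{15} \theta}{5} \right)}}{3} + 1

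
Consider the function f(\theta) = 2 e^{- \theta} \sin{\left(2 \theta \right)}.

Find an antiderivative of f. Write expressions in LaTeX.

A candidate is checked by its d/d\theta: the result must match f(\theta).
Check: d/d\theta[- \frac{2 e^{- \theta} \sin{\left(2 \theta \right)}}{5} - \frac{4 e^{- \theta} \cos{\left(2 \theta \right)}}{5}] = 2 e^{- \theta} \sin{\left(2 \theta \right)} = f(\theta).

An antiderivative is F(\theta) = - \frac{2 e^{- \theta} \sin{\left(2 \theta \right)}}{5} - \frac{4 e^{- \theta} \cos{\left(2 \theta \right)}}{5}.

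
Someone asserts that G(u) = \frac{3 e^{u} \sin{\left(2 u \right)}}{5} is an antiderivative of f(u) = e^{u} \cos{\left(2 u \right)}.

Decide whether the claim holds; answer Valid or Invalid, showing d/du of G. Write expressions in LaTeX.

Invalid: d/du[G] - f = \frac{3 e^{u} \sin{\left(2 u \right)}}{5} + \frac{e^{u} \cos{\left(2 u \right)}}{5}, which is not 0.

d/du[G] = \frac{3 e^{u} \sin{\left(2 u \right)}}{5} + \frac{6 e^{u} \cos{\left(2 u \right)}}{5}
d/du[G] - f(u) = \frac{3 e^{u} \sin{\left(2 u \right)}}{5} + \frac{e^{u} \cos{\left(2 u \right)}}{5} != 0.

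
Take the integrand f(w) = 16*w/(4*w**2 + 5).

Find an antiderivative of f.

An antiderivative is F(w) = 2*log(2*w**2 + 5/2).

f matches the chain-rule pattern g'(h)*h' with inner function h(w) = 2*w**2 + 5/2; substituting u = h(w) collapses the integral.
Check: d/dw[2*log(2*w**2 + 5/2)] = 16*w/(4*w**2 + 5) = f(w).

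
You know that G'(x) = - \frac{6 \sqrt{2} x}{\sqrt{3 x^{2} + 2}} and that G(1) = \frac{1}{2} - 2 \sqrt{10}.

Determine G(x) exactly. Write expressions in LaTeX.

G(x) = \frac{1}{2} - 4 \sqrt{\frac{3 x^{2}}{2} + 1}

The substitution u = \frac{3 x^{2}}{2} + 1 works: G'(x) is exactly (dG/du)*(du/dx) for that inner function.
A general antiderivative is - 4 \sqrt{\frac{3 x^{2}}{2} + 1} + C.
The condition gives C = \frac{1}{2} - 2 \sqrt{10} - (- 2 \sqrt{10}) = \frac{1}{2}.
So G(x) = \frac{1}{2} - 4 \sqrt{\frac{3 x^{2}}{2} + 1}.
Check: d/dx[\frac{1}{2} - 4 \sqrt{\frac{3 x^{2}}{2} + 1}] = - \frac{6 \sqrt{2} x}{\sqrt{3 x^{2} + 2}} = G'(x).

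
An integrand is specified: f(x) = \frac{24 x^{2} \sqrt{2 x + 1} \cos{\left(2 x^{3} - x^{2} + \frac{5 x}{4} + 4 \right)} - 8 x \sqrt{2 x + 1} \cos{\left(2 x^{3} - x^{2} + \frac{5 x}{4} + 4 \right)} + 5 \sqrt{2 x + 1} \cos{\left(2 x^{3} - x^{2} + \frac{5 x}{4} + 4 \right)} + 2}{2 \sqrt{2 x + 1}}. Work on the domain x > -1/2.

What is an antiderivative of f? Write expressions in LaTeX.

An antiderivative is F(x) = \sqrt{2 x + 1} + 2 \sin{\left(2 x^{3} - x^{2} + \frac{5 x}{4} + 4 \right)}.

An antiderivative F(x) passes only if d/dx[F] lands on f(x) exactly.
Check: d/dx[\sqrt{2 x + 1} + 2 \sin{\left(2 x^{3} - x^{2} + \frac{5 x}{4} + 4 \right)}] = \frac{24 x^{2} \sqrt{2 x + 1} \cos{\left(2 x^{3} - x^{2} + \frac{5 x}{4} + 4 \right)} - 8 x \sqrt{2 x + 1} \cos{\left(2 x^{3} - x^{2} + \frac{5 x}{4} + 4 \right)} + 5 \sqrt{2 x + 1} \cos{\left(2 x^{3} - x^{2} + \frac{5 x}{4} + 4 \right)} + 2}{2 \sqrt{2 x + 1}} = f(x).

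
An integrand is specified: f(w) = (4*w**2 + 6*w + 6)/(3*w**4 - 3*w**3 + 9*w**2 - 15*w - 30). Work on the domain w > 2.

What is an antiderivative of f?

The denominator factors as 3*(w - 2)*(w + 1)*(w**2 + 5); partial fractions split f into directly integrable pieces: -2*(14*w - 17)/(81*(w**2 + 5)) - 2/(27*(w + 1)) + 34/(81*(w - 2)).
Check: d/dw[34*log(w - 2)/81 - 2*log(w + 1)/27 - 14*log(w**2 + 5)/81 + 34*sqrt(5)*atan(sqrt(5)*w/5)/405] = (4*w**2 + 6*w + 6)/(3*w**4 - 3*w**3 + 9*w**2 - 15*w - 30) = f(w).

An antiderivative is F(w) = 34*log(w - 2)/81 - 2*log(w + 1)/27 - 14*log(w**2 + 5)/81 + 34*sqrt(5)*atan(sqrt(5)*w/5)/405.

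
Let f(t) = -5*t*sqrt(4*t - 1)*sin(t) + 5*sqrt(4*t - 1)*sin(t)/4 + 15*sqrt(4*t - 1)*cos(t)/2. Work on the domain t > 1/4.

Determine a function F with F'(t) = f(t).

Recognize the product-rule pattern: f = u'v + uv' with u = 5*(4*t - 1)**(3/2)/4, v = cos(t), so integration by parts undoes it.
Check: d/dt[5*(4*t - 1)**(3/2)*cos(t)/4] = -5*t*sqrt(4*t - 1)*sin(t) + 5*sqrt(4*t - 1)*sin(t)/4 + 15*sqrt(4*t - 1)*cos(t)/2 = f(t).

An antiderivative is F(t) = 5*(4*t - 1)**(3/2)*cos(t)/4.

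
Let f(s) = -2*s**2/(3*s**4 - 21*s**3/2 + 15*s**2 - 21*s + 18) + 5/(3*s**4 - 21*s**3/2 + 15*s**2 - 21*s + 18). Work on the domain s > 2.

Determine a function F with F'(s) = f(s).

The denominator factors as 3*(s - 2)*(2*s - 3)*(s**2 + 2); partial fractions split f into directly integrable pieces: (7*s + 2)/(17*(s**2 + 2)) - 8/(51*(2*s - 3)) - 1/(3*(s - 2)).
Check: d/ds[-log(s - 2)/3 - 4*log(s - 3/2)/51 + 7*log(s**2 + 2)/34 + sqrt(2)*atan(sqrt(2)*s/2)/17] = (10 - 4*s**2)/(6*s**4 - 21*s**3 + 30*s**2 - 42*s + 36), which equals f(s).

An antiderivative is F(s) = -log(s - 2)/3 - 4*log(s - 3/2)/51 + 7*log(s**2 + 2)/34 + sqrt(2)*atan(sqrt(2)*s/2)/17.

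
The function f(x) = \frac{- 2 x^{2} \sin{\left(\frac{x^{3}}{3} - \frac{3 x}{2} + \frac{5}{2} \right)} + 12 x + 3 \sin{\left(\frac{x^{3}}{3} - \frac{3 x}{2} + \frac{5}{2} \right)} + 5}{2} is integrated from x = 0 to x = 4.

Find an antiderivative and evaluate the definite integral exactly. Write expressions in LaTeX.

Antiderivative: F(x) = 3 x^{2} + \frac{5 x}{2} + \cos{\left(\frac{x^{3}}{3} - \frac{3 x}{2} + \frac{5}{2} \right)}; value = \cos{\left(\frac{107}{6} \right)} - \cos{\left(\frac{5}{2} \right)} + 58

A candidate is checked by its d/dx: the result must match f(x).
F(x) = 3 x^{2} + \frac{5 x}{2} + \cos{\left(\frac{x^{3}}{3} - \frac{3 x}{2} + \frac{5}{2} \right)} is an antiderivative of f.
Check: d/dx[3 x^{2} + \frac{5 x}{2} + \cos{\left(\frac{x^{3}}{3} - \frac{3 x}{2} + \frac{5}{2} \right)}] = - x^{2} \sin{\left(\frac{x^{3}}{3} - \frac{3 x}{2} + \frac{5}{2} \right)} + 6 x + \frac{3 \sin{\left(\frac{x^{3}}{3} - \frac{3 x}{2} + \frac{5}{2} \right)}}{2} + \frac{5}{2}, which equals f(x).
F(4) = \cos{\left(\frac{107}{6} \right)} + 58; F(0) = \cos{\left(\frac{5}{2} \right)}.
Integral = F(4) - F(0) = \cos{\left(\frac{107}{6} \right)} - \cos{\left(\frac{5}{2} \right)} + 58.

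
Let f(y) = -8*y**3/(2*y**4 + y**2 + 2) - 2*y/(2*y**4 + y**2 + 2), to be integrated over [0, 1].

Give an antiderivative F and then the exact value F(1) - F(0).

f matches the chain-rule pattern g'(h)*h' with inner function h(y) = 2*y**4 + y**2 + 2; substituting u = h(y) collapses the integral.
F(y) = -log(2*y**4 + y**2 + 2) is an antiderivative of f.
Check: d/dy[-log(2*y**4 + y**2 + 2)] = (-8*y**3 - 2*y)/(2*y**4 + y**2 + 2), which equals f(y).
F(1) = -log(5); F(0) = -log(2).
Integral = F(1) - F(0) = -log(5) + log(2).

Antiderivative: F(y) = -log(2*y**4 + y**2 + 2); value = -log(5) + log(2)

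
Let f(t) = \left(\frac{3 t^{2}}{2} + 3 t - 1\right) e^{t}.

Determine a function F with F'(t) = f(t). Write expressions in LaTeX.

An antiderivative is F(t) = \frac{3 t^{2} e^{t}}{2} - e^{t}.

Recognize the product-rule pattern: f = u'v + uv' with u = \frac{3 t^{2}}{2} - 1, v = e^{t}, so integration by parts undoes it.
Check: d/dt[\frac{3 t^{2} e^{t}}{2} - e^{t}] = \frac{3 t^{2} e^{t}}{2} + 3 t e^{t} - e^{t}, which equals f(t).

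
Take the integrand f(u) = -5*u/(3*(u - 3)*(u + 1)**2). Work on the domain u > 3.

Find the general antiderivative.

Factor the denominator (3*(u - 3)*(u + 1)**2) and decompose: f = 5/(16*(u + 1)) - 5/(12*(u + 1)**2) - 5/(16*(u - 3)); each piece integrates to a log, atan, or power term.
Check: d/du[5*(-3*(u + 1)*log(u - 3) + 3*(u + 1)*log(u + 1) + 4)/(48*(u + 1))] = -5*u/(3*u**3 - 3*u**2 - 15*u - 9), which equals f(u).

F(u) = 5*(-3*(u + 1)*log(u - 3) + 3*(u + 1)*log(u + 1) + 4)/(48*(u + 1)) + C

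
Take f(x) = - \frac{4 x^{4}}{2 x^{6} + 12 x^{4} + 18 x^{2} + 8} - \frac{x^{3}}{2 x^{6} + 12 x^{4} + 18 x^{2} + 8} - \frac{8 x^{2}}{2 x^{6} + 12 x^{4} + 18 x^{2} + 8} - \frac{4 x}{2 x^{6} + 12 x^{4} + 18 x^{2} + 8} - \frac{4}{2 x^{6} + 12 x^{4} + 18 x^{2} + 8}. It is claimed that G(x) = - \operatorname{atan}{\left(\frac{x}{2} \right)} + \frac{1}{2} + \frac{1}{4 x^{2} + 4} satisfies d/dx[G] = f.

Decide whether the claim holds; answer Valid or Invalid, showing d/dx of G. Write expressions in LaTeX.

d/dx[G] = \frac{- 4 x^{4} - x^{3} - 8 x^{2} - 4 x - 4}{2 x^{6} + 12 x^{4} + 18 x^{2} + 8}
This equals f(x) exactly, so the claim holds.

Valid: G'(x) = f(x).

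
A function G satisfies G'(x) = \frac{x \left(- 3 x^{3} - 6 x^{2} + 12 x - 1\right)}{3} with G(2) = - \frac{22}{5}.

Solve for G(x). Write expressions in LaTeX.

G(x) = - \frac{x^{5}}{5} - \frac{x^{4}}{2} + \frac{4 x^{3}}{3} - \frac{x^{2}}{6}

Check a candidate G(x) by differentiating: d/dx[G] must match the given G'(x).
A general antiderivative is - \frac{x^{5}}{5} - \frac{x^{4}}{2} + \frac{4 x^{3}}{3} - \frac{x^{2}}{6} + C.
The condition gives C = - \frac{22}{5} - (- \frac{22}{5}) = 0.
So G(x) = - \frac{x^{5}}{5} - \frac{x^{4}}{2} + \frac{4 x^{3}}{3} - \frac{x^{2}}{6}.
Check: d/dx[- \frac{x^{5}}{5} - \frac{x^{4}}{2} + \frac{4 x^{3}}{3} - \frac{x^{2}}{6}] = - x^{4} - 2 x^{3} + 4 x^{2} - \frac{x}{3}, which equals G'(x).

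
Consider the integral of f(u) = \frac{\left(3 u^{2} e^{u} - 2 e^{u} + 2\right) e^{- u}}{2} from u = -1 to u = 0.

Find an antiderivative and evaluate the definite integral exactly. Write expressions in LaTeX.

Since d/du undoes antidifferentiation here, F'(u) = f(u) is required of F(u).
F(u) = \frac{u^{3}}{2} - u - e^{- u} is an antiderivative of f.
Check: d/du[\frac{u^{3}}{2} - u - e^{- u}] = \frac{\left(3 u^{2} e^{u} - 2 e^{u} + 2\right) e^{- u}}{2} = f(u).
F(0) = -1; F(-1) = \frac{1}{2} - e.
Integral = F(0) - F(-1) = - \frac{3}{2} + e.

Antiderivative: F(u) = \frac{u^{3}}{2} - u - e^{- u}; value = - \frac{3}{2} + e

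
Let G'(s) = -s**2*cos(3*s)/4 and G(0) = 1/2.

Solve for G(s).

Check a candidate G(s) by differentiating: d/ds[G] must match the given G'(s).
A general antiderivative is -s**2*sin(3*s)/12 - s*cos(3*s)/18 + sin(3*s)/54 + C.
The condition gives C = 1/2 - (0) = 1/2.
So G(s) = -s**2*sin(3*s)/12 - s*cos(3*s)/18 + sin(3*s)/54 + 1/2.
Check: d/ds[-s**2*sin(3*s)/12 - s*cos(3*s)/18 + sin(3*s)/54 + 1/2] = -s**2*cos(3*s)/4 = G'(s).

G(s) = -s**2*sin(3*s)/12 - s*cos(3*s)/18 + sin(3*s)/54 + 1/2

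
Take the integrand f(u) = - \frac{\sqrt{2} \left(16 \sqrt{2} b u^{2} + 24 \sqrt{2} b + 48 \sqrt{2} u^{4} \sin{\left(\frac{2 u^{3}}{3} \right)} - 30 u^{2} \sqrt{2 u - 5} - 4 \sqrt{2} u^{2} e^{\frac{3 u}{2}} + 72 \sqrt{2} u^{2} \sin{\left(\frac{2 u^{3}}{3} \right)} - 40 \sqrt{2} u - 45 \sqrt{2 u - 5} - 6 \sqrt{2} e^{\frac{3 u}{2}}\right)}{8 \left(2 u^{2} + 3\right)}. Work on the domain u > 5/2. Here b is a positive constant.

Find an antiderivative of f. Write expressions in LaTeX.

An antiderivative is F(u) = \frac{- 48 b u + 15 \sqrt{2} \left(2 u - 5\right)^{\frac{3}{2}} + 8 e^{\frac{3 u}{2}} + 60 \log{\left(2 u^{2} + 3 \right)} + 72 \cos{\left(\frac{2 u^{3}}{3} \right)}}{24}.

For F(u) to be correct the identity F'(u) - f(u) = 0 must hold.
Check: d/du[\frac{- 48 b u + 15 \sqrt{2} \left(2 u - 5\right)^{\frac{3}{2}} + 8 e^{\frac{3 u}{2}} + 60 \log{\left(2 u^{2} + 3 \right)} + 72 \cos{\left(\frac{2 u^{3}}{3} \right)}}{24}] = \frac{- 32 b u^{2} - 48 b - 96 u^{4} \sin{\left(\frac{2 u^{3}}{3} \right)} + 30 \sqrt{2} u^{2} \sqrt{2 u - 5} + 8 u^{2} e^{\frac{3 u}{2}} - 144 u^{2} \sin{\left(\frac{2 u^{3}}{3} \right)} + 80 u + 45 \sqrt{2} \sqrt{2 u - 5} + 12 e^{\frac{3 u}{2}}}{16 u^{2} + 24}, which equals f(u).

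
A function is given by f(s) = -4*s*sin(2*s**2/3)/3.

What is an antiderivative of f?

An antiderivative is F(s) = cos(2*s**2/3).

The substitution u = 2*s**2/3 works: f is exactly (dF/du)*(du/ds) for that inner function.
Check: d/ds[cos(2*s**2/3)] = -4*s*sin(2*s**2/3)/3 = f(s).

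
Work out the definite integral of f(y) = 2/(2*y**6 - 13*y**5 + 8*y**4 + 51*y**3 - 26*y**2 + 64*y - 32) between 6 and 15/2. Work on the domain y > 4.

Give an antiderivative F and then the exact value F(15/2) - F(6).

Factor the denominator ((y - 4)**2*(y + 2)*(2*y - 1)*(y**2 + 1)) and decompose: f = -2*(77*y + 36)/(7225*(y**2 + 1)) + 64/(1225*(2*y - 1)) - 1/(450*(y + 2)) - 659/(254898*(y - 4)) + 1/(357*(y - 4)**2); each piece integrates to a log, atan, or power term.
F(y) = -659*log(y - 4)/254898 + 32*log(y - 1/2)/1225 - log(y + 2)/450 - 77*log(y**2 + 1)/7225 - 72*atan(y)/7225 - 2/(714*y - 2856) is an antiderivative of f.
Check: d/dy[-659*log(y - 4)/254898 + 32*log(y - 1/2)/1225 - log(y + 2)/450 - 77*log(y**2 + 1)/7225 - 72*atan(y)/7225 - 2/(714*y - 2856)] = 2/(2*y**6 - 13*y**5 + 8*y**4 + 51*y**3 - 26*y**2 + 64*y - 32) = f(y).
F(15/2) = -77*log(229/4)/7225 - 72*atan(15/2)/7225 - log(19/2)/450 - 659*log(7/2)/254898 - 2/2499 + 32*log(7)/1225; F(6) = -77*log(37)/7225 - 72*atan(6)/7225 - log(8)/450 - 659*log(2)/254898 - 1/714 + 32*log(11/2)/1225.
Integral = F(15/2) - F(6) = -32*log(11/2)/1225 - 77*log(229/4)/7225 - 72*atan(15/2)/7225 - log(19/2)/450 - 659*log(7/2)/254898 + 1/1666 + 659*log(2)/254898 + log(8)/450 + 72*atan(6)/7225 + 77*log(37)/7225 + 32*log(7)/1225.

Antiderivative: F(y) = -659*log(y - 4)/254898 + 32*log(y - 1/2)/1225 - log(y + 2)/450 - 77*log(y**2 + 1)/7225 - 72*atan(y)/7225 - 2/(714*y - 2856); value = -32*log(11/2)/1225 - 77*log(229/4)/7225 - 72*atan(15/2)/7225 - log(19/2)/450 - 659*log(7/2)/254898 + 1/1666 + 659*log(2)/254898 + log(8)/450 + 72*atan(6)/7225 + 77*log(37)/7225 + 32*log(7)/1225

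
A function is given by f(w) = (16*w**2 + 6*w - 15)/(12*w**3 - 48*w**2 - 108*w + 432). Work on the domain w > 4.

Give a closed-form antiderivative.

Factor the denominator (12*(w - 4)*(w - 3)*(w + 3)) and decompose: f = 37/(168*(w + 3)) - 49/(24*(w - 3)) + 265/(84*(w - 4)); each piece integrates to a log, atan, or power term.
Check: d/dw[265*log(w - 4)/84 - 49*log(w - 3)/24 + 37*log(w + 3)/168] = (16*w**2 + 6*w - 15)/(12*w**3 - 48*w**2 - 108*w + 432) = f(w).

An antiderivative is F(w) = 265*log(w - 4)/84 - 49*log(w - 3)/24 + 37*log(w + 3)/168.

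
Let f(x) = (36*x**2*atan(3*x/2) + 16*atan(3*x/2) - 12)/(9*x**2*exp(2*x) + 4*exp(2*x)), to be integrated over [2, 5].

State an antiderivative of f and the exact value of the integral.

Antiderivative: F(x) = -2*exp(-2*x)*atan(3*x/2); value = -2*exp(-10)*atan(15/2) + 2*exp(-4)*atan(3)

f has the shape u'v + uv' for u = -2*atan(3*x/2) and v = exp(-2*x) — it is the derivative of the product u*v.
F(x) = -2*exp(-2*x)*atan(3*x/2) is an antiderivative of f.
Check: d/dx[-2*exp(-2*x)*atan(3*x/2)] = (36*x**2*atan(3*x/2) + 16*atan(3*x/2) - 12)/(9*x**2*exp(2*x) + 4*exp(2*x)) = f(x).
F(5) = -2*exp(-10)*atan(15/2); F(2) = -2*exp(-4)*atan(3).
Integral = F(5) - F(2) = -2*exp(-10)*atan(15/2) + 2*exp(-4)*atan(3).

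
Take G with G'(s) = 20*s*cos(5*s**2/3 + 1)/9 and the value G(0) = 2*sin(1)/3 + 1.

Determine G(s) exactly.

The substitution u = 5*s**2/3 + 1 works: G'(s) is exactly (dG/du)*(du/ds) for that inner function.
A general antiderivative is 2*sin(5*s**2/3 + 1)/3 + C.
The condition gives C = 2*sin(1)/3 + 1 - (2*sin(1)/3) = 1.
So G(s) = 2*sin(5*s**2/3 + 1)/3 + 1.
Check: d/ds[2*sin(5*s**2/3 + 1)/3 + 1] = 20*s*cos(5*s**2/3 + 1)/9 = G'(s).

G(s) = 2*sin(5*s**2/3 + 1)/3 + 1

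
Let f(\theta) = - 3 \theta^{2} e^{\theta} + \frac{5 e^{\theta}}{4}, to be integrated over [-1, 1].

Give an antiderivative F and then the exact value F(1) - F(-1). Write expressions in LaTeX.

Antiderivative: F(\theta) = - 3 \theta^{2} e^{\theta} + 6 \theta e^{\theta} - \frac{19 e^{\theta}}{4}; value = - \frac{7 e}{4} + \frac{55}{4 e}

Recognize the product-rule pattern: f = u'v + uv' with u = - 3 \theta^{2} + 6 \theta - \frac{19}{4}, v = e^{\theta}, so integration by parts undoes it.
F(\theta) = - 3 \theta^{2} e^{\theta} + 6 \theta e^{\theta} - \frac{19 e^{\theta}}{4} is an antiderivative of f.
Check: d/d\theta[- 3 \theta^{2} e^{\theta} + 6 \theta e^{\theta} - \frac{19 e^{\theta}}{4}] = - 3 \theta^{2} e^{\theta} + \frac{5 e^{\theta}}{4} = f(\theta).
F(1) = - \frac{7 e}{4}; F(-1) = - \frac{55}{4 e}.
Integral = F(1) - F(-1) = - \frac{7 e}{4} + \frac{55}{4 e}.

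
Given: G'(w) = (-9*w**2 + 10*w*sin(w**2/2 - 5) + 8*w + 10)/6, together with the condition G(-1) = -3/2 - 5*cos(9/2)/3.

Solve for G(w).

G(w) = -w**3/2 + 2*w**2/3 + 5*w/3 - 5*cos(w**2/2 - 5)/3 - 1

Any candidate G(w) must reproduce the stated G'(w) exactly.
A general antiderivative is -w**3/2 + 2*w**2/3 + 5*w/3 - 5*cos(w**2/2 - 5)/3 - 2 + C.
The condition gives C = -3/2 - 5*cos(9/2)/3 - (-5/2 - 5*cos(9/2)/3) = 1.
So G(w) = -w**3/2 + 2*w**2/3 + 5*w/3 - 5*cos(w**2/2 - 5)/3 - 1.
Check: d/dw[-w**3/2 + 2*w**2/3 + 5*w/3 - 5*cos(w**2/2 - 5)/3 - 1] = -3*w**2/2 + 5*w*sin(w**2/2 - 5)/3 + 4*w/3 + 5/3, which equals G'(w).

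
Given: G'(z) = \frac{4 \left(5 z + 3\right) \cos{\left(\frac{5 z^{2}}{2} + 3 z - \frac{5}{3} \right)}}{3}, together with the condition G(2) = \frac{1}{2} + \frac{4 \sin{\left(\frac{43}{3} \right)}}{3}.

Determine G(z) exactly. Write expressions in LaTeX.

The substitution u = \frac{5 z^{2}}{2} + 3 z - \frac{5}{3} works: G'(z) is exactly (dG/du)*(du/dz) for that inner function.
A general antiderivative is \frac{4 \sin{\left(\frac{5 z^{2}}{2} + 3 z - \frac{5}{3} \right)}}{3} + C.
The condition gives C = \frac{1}{2} + \frac{4 \sin{\left(\frac{43}{3} \right)}}{3} - (\frac{4 \sin{\left(\frac{43}{3} \right)}}{3}) = \frac{1}{2}.
So G(z) = \frac{8 \sin{\left(\frac{5 z^{2}}{2} + 3 z - \frac{5}{3} \right)} + 3}{6}.
Check: d/dz[\frac{8 \sin{\left(\frac{5 z^{2}}{2} + 3 z - \frac{5}{3} \right)} + 3}{6}] = \frac{20 z \cos{\left(\frac{5 z^{2}}{2} + 3 z - \frac{5}{3} \right)}}{3} + 4 \cos{\left(\frac{5 z^{2}}{2} + 3 z - \frac{5}{3} \right)}, which equals G'(z).

G(z) = \frac{8 \sin{\left(\frac{5 z^{2}}{2} + 3 z - \frac{5}{3} \right)} + 3}{6}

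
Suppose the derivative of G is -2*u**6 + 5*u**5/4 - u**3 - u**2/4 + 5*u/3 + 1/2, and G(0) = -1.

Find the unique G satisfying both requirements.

The integrand splits into summands that can be handled one at a time.
A general antiderivative is -2*u**7/7 + 5*u**6/24 - u**4/4 - u**3/12 + 5*u**2/6 + u/2 + C.
The condition gives C = -1 - (0) = -1.
So G(u) = -(48*u**7 - 35*u**6 + 42*u**4 + 14*u**3 - 140*u**2 - 84*u + 168)/168.
Check: d/du[-(48*u**7 - 35*u**6 + 42*u**4 + 14*u**3 - 140*u**2 - 84*u + 168)/168] = -2*u**6 + 5*u**5/4 - u**3 - u**2/4 + 5*u/3 + 1/2 = G'(u).

G(u) = -(48*u**7 - 35*u**6 + 42*u**4 + 14*u**3 - 140*u**2 - 84*u + 168)/168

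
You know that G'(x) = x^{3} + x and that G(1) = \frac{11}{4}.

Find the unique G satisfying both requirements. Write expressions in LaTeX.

The integrand splits into summands that can be handled one at a time.
A general antiderivative is \frac{x^{4}}{4} + \frac{x^{2}}{2} + C.
The condition gives C = \frac{11}{4} - (\frac{3}{4}) = 2.
So G(x) = \frac{x^{4}}{4} + \frac{x^{2}}{2} + 2.
Check: d/dx[\frac{x^{4}}{4} + \frac{x^{2}}{2} + 2] = x^{3} + x = G'(x).

G(x) = \frac{x^{4}}{4} + \frac{x^{2}}{2} + 2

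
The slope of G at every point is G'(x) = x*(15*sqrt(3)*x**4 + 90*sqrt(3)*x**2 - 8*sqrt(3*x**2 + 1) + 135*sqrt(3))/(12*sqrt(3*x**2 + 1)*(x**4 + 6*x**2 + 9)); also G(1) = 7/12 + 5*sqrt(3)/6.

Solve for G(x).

Recover the given G'(x) by differentiating a candidate G(x); any mismatch rules it out.
A general antiderivative is 5*sqrt(x**2 + 1/3)/4 + 2/(3*(2*x**2 + 6)) + C.
The condition gives C = 7/12 + 5*sqrt(3)/6 - (1/12 + 5*sqrt(3)/6) = 1/2.
So G(x) = (15*x**2*sqrt(3*x**2 + 1) + 6*sqrt(3)*x**2 + 45*sqrt(3*x**2 + 1) + 22*sqrt(3))/(12*sqrt(3)*x**2 + 36*sqrt(3)).
Check: d/dx[(15*x**2*sqrt(3*x**2 + 1) + 6*sqrt(3)*x**2 + 45*sqrt(3*x**2 + 1) + 22*sqrt(3))/(12*sqrt(3)*x**2 + 36*sqrt(3))] = (15*sqrt(3)*x**5 + 90*sqrt(3)*x**3 - 8*x*sqrt(3*x**2 + 1) + 135*sqrt(3)*x)/(12*x**4*sqrt(3*x**2 + 1) + 72*x**2*sqrt(3*x**2 + 1) + 108*sqrt(3*x**2 + 1)), which equals G'(x).

G(x) = (15*x**2*sqrt(3*x**2 + 1) + 6*sqrt(3)*x**2 + 45*sqrt(3*x**2 + 1) + 22*sqrt(3))/(12*sqrt(3)*x**2 + 36*sqrt(3))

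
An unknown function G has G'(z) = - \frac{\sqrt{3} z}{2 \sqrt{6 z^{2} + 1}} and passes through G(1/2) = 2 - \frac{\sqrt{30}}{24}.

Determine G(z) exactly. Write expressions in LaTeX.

The substitution u = 2 z^{2} + \frac{1}{3} works: G'(z) is exactly (dG/du)*(du/dz) for that inner function.
A general antiderivative is - \frac{\sqrt{2 z^{2} + \frac{1}{3}}}{4} + C.
The condition gives C = 2 - \frac{\sqrt{30}}{24} - (- \frac{\sqrt{30}}{24}) = 2.
So G(z) = - \frac{\sqrt{3} \sqrt{6 z^{2} + 1} - 24}{12}.
Check: d/dz[- \frac{\sqrt{3} \sqrt{6 z^{2} + 1} - 24}{12}] = - \frac{\sqrt{3} z}{2 \sqrt{6 z^{2} + 1}} = G'(z).

G(z) = - \frac{\sqrt{3} \sqrt{6 z^{2} + 1} - 24}{12}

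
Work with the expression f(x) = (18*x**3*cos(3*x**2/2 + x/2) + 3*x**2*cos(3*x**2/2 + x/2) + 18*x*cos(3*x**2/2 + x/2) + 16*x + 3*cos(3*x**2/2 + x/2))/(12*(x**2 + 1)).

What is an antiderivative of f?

An antiderivative is F(x) = 2*log(2*x**2 + 2)/3 + sin(3*x**2/2 + x/2)/2.

Since d/dx undoes antidifferentiation here, F'(x) = f(x) is required of F(x).
Check: d/dx[2*log(2*x**2 + 2)/3 + sin(3*x**2/2 + x/2)/2] = (18*x**3*cos(3*x**2/2 + x/2) + 3*x**2*cos(3*x**2/2 + x/2) + 18*x*cos(3*x**2/2 + x/2) + 16*x + 3*cos(3*x**2/2 + x/2))/(12*x**2 + 12), which equals f(x).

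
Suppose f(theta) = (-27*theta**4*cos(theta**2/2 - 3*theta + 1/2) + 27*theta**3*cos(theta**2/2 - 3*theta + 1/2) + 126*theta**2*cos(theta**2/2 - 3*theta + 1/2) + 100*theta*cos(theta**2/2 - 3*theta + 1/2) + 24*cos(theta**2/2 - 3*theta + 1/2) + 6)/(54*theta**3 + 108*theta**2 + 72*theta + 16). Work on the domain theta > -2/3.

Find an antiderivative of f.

Recover f(theta) by differentiating a candidate F(theta); any mismatch rules it out.
Check: d/dtheta[(-9*theta**2*sin(theta**2/2 - 3*theta + 1/2) - 12*theta*sin(theta**2/2 - 3*theta + 1/2) - 4*sin(theta**2/2 - 3*theta + 1/2) - 1)/(18*theta**2 + 24*theta + 8)] = (-27*theta**4*cos(theta**2/2 - 3*theta + 1/2) + 27*theta**3*cos(theta**2/2 - 3*theta + 1/2) + 126*theta**2*cos(theta**2/2 - 3*theta + 1/2) + 100*theta*cos(theta**2/2 - 3*theta + 1/2) + 24*cos(theta**2/2 - 3*theta + 1/2) + 6)/(54*theta**3 + 108*theta**2 + 72*theta + 16) = f(theta).

An antiderivative is F(theta) = (-9*theta**2*sin(theta**2/2 - 3*theta + 1/2) - 12*theta*sin(theta**2/2 - 3*theta + 1/2) - 4*sin(theta**2/2 - 3*theta + 1/2) - 1)/(18*theta**2 + 24*theta + 8).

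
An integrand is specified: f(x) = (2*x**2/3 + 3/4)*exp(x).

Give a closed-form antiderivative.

An antiderivative is F(x) = (8*x**2 - 16*x + 25)*exp(x)/12.

Recognize the product-rule pattern: f = u'v + uv' with u = 2*x**2/3 - 4*x/3 + 25/12, v = exp(x), so integration by parts undoes it.
Check: d/dx[(8*x**2 - 16*x + 25)*exp(x)/12] = 2*x**2*exp(x)/3 + 3*exp(x)/4, which equals f(x).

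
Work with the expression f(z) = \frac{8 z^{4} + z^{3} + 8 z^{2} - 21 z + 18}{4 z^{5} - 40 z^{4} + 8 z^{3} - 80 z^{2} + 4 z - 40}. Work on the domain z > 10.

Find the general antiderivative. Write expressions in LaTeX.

F(z) = \frac{8 z^{2} \log{\left(\frac{z}{2} - 5 \right)} - z + 8 \log{\left(\frac{z}{2} - 5 \right)} - 1}{4 z^{2} + 4} + C

Whatever form F(z) takes, F'(z) = f(z) is non-negotiable.
Check: d/dz[\frac{8 z^{2} \log{\left(\frac{z}{2} - 5 \right)} - z + 8 \log{\left(\frac{z}{2} - 5 \right)} - 1}{4 z^{2} + 4}] = \frac{8 z^{4} + z^{3} + 8 z^{2} - 21 z + 18}{4 z^{5} - 40 z^{4} + 8 z^{3} - 80 z^{2} + 4 z - 40} = f(z).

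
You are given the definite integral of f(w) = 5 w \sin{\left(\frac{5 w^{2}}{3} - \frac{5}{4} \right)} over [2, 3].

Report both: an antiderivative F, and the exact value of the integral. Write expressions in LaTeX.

f matches the chain-rule pattern g'(h)*h' with inner function h(w) = \frac{5 w^{2}}{3} - \frac{5}{4}; substituting u = h(w) collapses the integral.
F(w) = - \frac{3 \cos{\left(\frac{5 w^{2}}{3} - \frac{5}{4} \right)}}{2} is an antiderivative of f.
Check: d/dw[- \frac{3 \cos{\left(\frac{5 w^{2}}{3} - \frac{5}{4} \right)}}{2}] = 5 w \sin{\left(\frac{5 w^{2}}{3} - \frac{5}{4} \right)} = f(w).
F(3) = - \frac{3 \cos{\left(\frac{55}{4} \right)}}{2}; F(2) = - \frac{3 \cos{\left(\frac{65}{12} \right)}}{2}.
Integral = F(3) - F(2) = - \frac{3 \cos{\left(\frac{55}{4} \right)}}{2} + \frac{3 \cos{\left(\frac{65}{12} \right)}}{2}.

Antiderivative: F(w) = - \frac{3 \cos{\left(\frac{5 w^{2}}{3} - \frac{5}{4} \right)}}{2}; value = - \frac{3 \cos{\left(\frac{55}{4} \right)}}{2} + \frac{3 \cos{\left(\frac{65}{12} \right)}}{2}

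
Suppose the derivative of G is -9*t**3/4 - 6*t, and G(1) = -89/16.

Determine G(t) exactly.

The substitution u = 3*t**2/4 + 2 works: G'(t) is exactly (dG/du)*(du/dt) for that inner function.
A general antiderivative is -(3*t**2/4 + 2)**2 + C.
The condition gives C = -89/16 - (-121/16) = 2.
So G(t) = -(9*t**4 + 48*t**2 + 32)/16.
Check: d/dt[-(9*t**4 + 48*t**2 + 32)/16] = -9*t**3/4 - 6*t = G'(t).

G(t) = -(9*t**4 + 48*t**2 + 32)/16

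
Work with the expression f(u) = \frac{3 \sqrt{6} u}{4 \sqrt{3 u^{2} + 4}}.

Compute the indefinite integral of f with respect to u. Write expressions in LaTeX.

The substitution w = \frac{u^{2}}{2} + \frac{2}{3} works: f is exactly (dF/dw)*(dw/du) for that inner function.
Check: d/du[\frac{\sqrt{6} \sqrt{3 u^{2} + 4}}{4}] = \frac{3 \sqrt{6} u}{4 \sqrt{3 u^{2} + 4}} = f(u).

F(u) = \frac{\sqrt{6} \sqrt{3 u^{2} + 4}}{4} + C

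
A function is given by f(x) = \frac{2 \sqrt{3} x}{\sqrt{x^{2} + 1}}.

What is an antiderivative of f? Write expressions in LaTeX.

An antiderivative is F(x) = 2 \sqrt{3} \sqrt{x^{2} + 1}.

f matches the chain-rule pattern g'(h)*h' with inner function h(x) = 3 x^{2} + 3; substituting u = h(x) collapses the integral.
Check: d/dx[2 \sqrt{3} \sqrt{x^{2} + 1}] = \frac{2 \sqrt{3} x}{\sqrt{x^{2} + 1}} = f(x).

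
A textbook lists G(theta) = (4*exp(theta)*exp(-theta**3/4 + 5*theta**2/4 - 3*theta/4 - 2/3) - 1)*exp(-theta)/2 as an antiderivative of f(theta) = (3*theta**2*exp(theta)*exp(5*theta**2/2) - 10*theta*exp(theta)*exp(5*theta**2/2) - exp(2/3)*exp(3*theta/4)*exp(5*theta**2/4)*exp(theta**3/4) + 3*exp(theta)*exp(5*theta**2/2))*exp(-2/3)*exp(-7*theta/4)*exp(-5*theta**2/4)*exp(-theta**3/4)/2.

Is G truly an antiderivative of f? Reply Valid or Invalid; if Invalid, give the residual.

Invalid: d/dtheta[G] - f = (-3*theta**2*exp(11*theta/4)*exp(5*theta**2/4)*exp(theta**3/4) + 10*theta*exp(11*theta/4)*exp(5*theta**2/4)*exp(theta**3/4) - 3*exp(11*theta/4)*exp(5*theta**2/4)*exp(theta**3/4) + exp(2/3)*exp(5*theta/2)*exp(theta**3/2))*exp(-2/3)*exp(-7*theta/2)*exp(-theta**3/2), which is not 0.

d/dtheta[G] = (-3*theta**2*exp(7*theta/4)*exp(-5*theta**2/4)*exp(theta**3/4) + 10*theta*exp(7*theta/4)*exp(-5*theta**2/4)*exp(theta**3/4) - 3*exp(7*theta/4)*exp(-5*theta**2/4)*exp(theta**3/4) + exp(2/3)*exp(3*theta/2)*exp(-5*theta**2/2)*exp(theta**3/2))*exp(-2/3)*exp(-5*theta/2)*exp(5*theta**2/2)*exp(-theta**3/2)/2
d/dtheta[G] - f(theta) = (-3*theta**2*exp(11*theta/4)*exp(5*theta**2/4)*exp(theta**3/4) + 10*theta*exp(11*theta/4)*exp(5*theta**2/4)*exp(theta**3/4) - 3*exp(11*theta/4)*exp(5*theta**2/4)*exp(theta**3/4) + exp(2/3)*exp(5*theta/2)*exp(theta**3/2))*exp(-2/3)*exp(-7*theta/2)*exp(-theta**3/2) != 0.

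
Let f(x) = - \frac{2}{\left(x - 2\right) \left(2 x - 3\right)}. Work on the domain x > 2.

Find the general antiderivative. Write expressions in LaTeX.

The denominator factors as \left(x - 2\right) \left(2 x - 3\right); partial fractions split f into directly integrable pieces: \frac{4}{2 x - 3} - \frac{2}{x - 2}.
Check: d/dx[- 2 \log{\left(x - 2 \right)} + 2 \log{\left(x - \frac{3}{2} \right)}] = - \frac{2}{2 x^{2} - 7 x + 6}, which equals f(x).

F(x) = - 2 \log{\left(x - 2 \right)} + 2 \log{\left(x - \frac{3}{2} \right)} + C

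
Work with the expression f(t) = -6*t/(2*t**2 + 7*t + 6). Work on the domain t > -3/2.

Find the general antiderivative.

Factor the denominator ((t + 2)*(2*t + 3)) and decompose: f = 18/(2*t + 3) - 12/(t + 2); each piece integrates to a log, atan, or power term.
Check: d/dt[9*log(t + 3/2) - 12*log(t + 2)] = -6*t/(2*t**2 + 7*t + 6) = f(t).

F(t) = 9*log(t + 3/2) - 12*log(t + 2) + C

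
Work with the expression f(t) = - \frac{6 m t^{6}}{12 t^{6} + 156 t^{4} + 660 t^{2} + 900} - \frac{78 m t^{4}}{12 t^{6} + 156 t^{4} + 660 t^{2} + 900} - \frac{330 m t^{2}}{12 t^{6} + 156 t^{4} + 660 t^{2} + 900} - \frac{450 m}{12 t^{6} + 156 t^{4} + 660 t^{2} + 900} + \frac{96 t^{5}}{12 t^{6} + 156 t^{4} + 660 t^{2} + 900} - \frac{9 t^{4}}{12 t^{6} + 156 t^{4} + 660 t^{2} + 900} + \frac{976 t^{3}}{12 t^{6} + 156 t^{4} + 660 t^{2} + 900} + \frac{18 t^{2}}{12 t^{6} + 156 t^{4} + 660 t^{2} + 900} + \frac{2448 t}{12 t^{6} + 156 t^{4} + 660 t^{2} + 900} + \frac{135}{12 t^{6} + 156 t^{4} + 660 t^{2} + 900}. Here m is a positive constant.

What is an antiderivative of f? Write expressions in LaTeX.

The integrand splits into summands that can be handled one at a time.
Check: d/dt[- \frac{m t}{2} + \frac{\frac{3 t}{4} - \frac{2}{3}}{t^{2} + 5} + 4 \log{\left(2 t^{2} + 6 \right)}] = \frac{- 6 m t^{6} - 78 m t^{4} - 330 m t^{2} - 450 m + 96 t^{5} - 9 t^{4} + 976 t^{3} + 18 t^{2} + 2448 t + 135}{12 t^{6} + 156 t^{4} + 660 t^{2} + 900}, which equals f(t).

An antiderivative is F(t) = - \frac{m t}{2} + \frac{\frac{3 t}{4} - \frac{2}{3}}{t^{2} + 5} + 4 \log{\left(2 t^{2} + 6 \right)}.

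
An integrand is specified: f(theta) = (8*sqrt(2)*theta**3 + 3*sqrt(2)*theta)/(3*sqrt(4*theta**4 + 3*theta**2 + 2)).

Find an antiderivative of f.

The substitution u = 2*theta**4 + 3*theta**2/2 + 1 works: f is exactly (dF/du)*(du/dtheta) for that inner function.
Check: d/dtheta[2*sqrt(2*theta**4 + 3*theta**2/2 + 1)/3] = (8*sqrt(2)*theta**3 + 3*sqrt(2)*theta)/(3*sqrt(4*theta**4 + 3*theta**2 + 2)) = f(theta).

An antiderivative is F(theta) = 2*sqrt(2*theta**4 + 3*theta**2/2 + 1)/3.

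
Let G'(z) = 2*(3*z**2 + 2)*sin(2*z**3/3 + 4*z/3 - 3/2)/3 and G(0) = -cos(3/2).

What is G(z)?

G'(z) matches the chain-rule pattern g'(h)*h' with inner function h(z) = 2*z**3/3 + 4*z/3 - 3/2; substituting u = h(z) collapses the integral.
A general antiderivative is -cos(2*z**3/3 + 4*z/3 - 3/2) + C.
The condition gives C = -cos(3/2) - (-cos(3/2)) = 0.
So G(z) = -cos(2*z**3/3 + 4*z/3 - 3/2).
Check: d/dz[-cos(2*z**3/3 + 4*z/3 - 3/2)] = 2*z**2*sin(2*z**3/3 + 4*z/3 - 3/2) + 4*sin(2*z**3/3 + 4*z/3 - 3/2)/3, which equals G'(z).

G(z) = -cos(2*z**3/3 + 4*z/3 - 3/2)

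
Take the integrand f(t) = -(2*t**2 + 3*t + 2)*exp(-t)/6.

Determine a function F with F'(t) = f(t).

f has the shape u'v + uv' for u = t**2/3 + 7*t/6 + 3/2 and v = exp(-t) — it is the derivative of the product u*v.
Check: d/dt[(2*t**2 + 7*t + 9)*exp(-t)/6] = (-2*t**2 - 3*t - 2)*exp(-t)/6, which equals f(t).

An antiderivative is F(t) = (2*t**2 + 7*t + 9)*exp(-t)/6.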